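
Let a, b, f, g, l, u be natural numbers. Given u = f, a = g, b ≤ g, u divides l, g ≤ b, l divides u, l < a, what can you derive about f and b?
f < b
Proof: l divides u and u divides l, so l = u. u = f, so l = f. Because g ≤ b and b ≤ g, g = b. Because a = g and l < a, l < g. Since g = b, l < b. Since l = f, f < b.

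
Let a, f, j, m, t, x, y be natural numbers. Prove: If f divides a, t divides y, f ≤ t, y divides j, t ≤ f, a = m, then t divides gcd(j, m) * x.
From t divides y and y divides j, t divides j. f ≤ t and t ≤ f, therefore f = t. f divides a, so t divides a. Since a = m, t divides m. Because t divides j, t divides gcd(j, m). Then t divides gcd(j, m) * x.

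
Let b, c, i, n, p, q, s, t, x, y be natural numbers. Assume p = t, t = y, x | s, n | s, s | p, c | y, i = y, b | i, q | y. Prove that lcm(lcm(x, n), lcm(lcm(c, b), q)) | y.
Since p = t and t = y, p = y. Because x | s and n | s, lcm(x, n) | s. Since s | p, lcm(x, n) | p. p = y, so lcm(x, n) | y. i = y and b | i, so b | y. Since c | y, lcm(c, b) | y. q | y, so lcm(lcm(c, b), q) | y. lcm(x, n) | y, so lcm(lcm(x, n), lcm(lcm(c, b), q)) | y.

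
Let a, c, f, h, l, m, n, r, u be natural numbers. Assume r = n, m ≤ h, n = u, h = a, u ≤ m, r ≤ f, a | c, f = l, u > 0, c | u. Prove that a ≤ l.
u ≤ m and m ≤ h, hence u ≤ h. Since h = a, u ≤ a. From a | c and c | u, a | u. u > 0, so a ≤ u. Since u ≤ a, u = a. From n = u, n = a. Since f = l and r ≤ f, r ≤ l. Since r = n, n ≤ l. Since n = a, a ≤ l.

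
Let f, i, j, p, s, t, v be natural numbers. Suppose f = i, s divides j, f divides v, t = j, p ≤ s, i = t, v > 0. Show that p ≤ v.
i = t and t = j, therefore i = j. f = i and f divides v, thus i divides v. i = j, so j divides v. Since s divides j, s divides v. Since v > 0, s ≤ v. Since p ≤ s, p ≤ v.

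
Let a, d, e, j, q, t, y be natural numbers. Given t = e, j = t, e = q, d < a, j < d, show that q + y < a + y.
t = e and e = q, therefore t = q. j = t and j < d, therefore t < d. Since t = q, q < d. Since d < a, q < a. Then q + y < a + y.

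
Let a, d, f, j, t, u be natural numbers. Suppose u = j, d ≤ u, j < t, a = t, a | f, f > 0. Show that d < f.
u = j and d ≤ u, so d ≤ j. j < t, so d < t. a = t and a | f, therefore t | f. f > 0, so t ≤ f. d < t, so d < f.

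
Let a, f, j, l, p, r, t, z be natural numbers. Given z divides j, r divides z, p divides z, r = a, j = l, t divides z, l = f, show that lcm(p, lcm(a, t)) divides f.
From j = l and l = f, j = f. r = a and r divides z, so a divides z. Since t divides z, lcm(a, t) divides z. Since p divides z, lcm(p, lcm(a, t)) divides z. z divides j, so lcm(p, lcm(a, t)) divides j. Since j = f, lcm(p, lcm(a, t)) divides f.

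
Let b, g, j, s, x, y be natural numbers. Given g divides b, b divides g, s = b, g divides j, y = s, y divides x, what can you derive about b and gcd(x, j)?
b divides gcd(x, j)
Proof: y = s and s = b, so y = b. Because y divides x, b divides x. g divides b and b divides g, hence g = b. g divides j, so b divides j. b divides x, so b divides gcd(x, j).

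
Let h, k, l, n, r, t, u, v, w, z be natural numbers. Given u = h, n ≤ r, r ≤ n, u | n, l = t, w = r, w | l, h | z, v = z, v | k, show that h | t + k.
n ≤ r and r ≤ n, therefore n = r. u | n, so u | r. Since w = r and w | l, r | l. l = t, so r | t. Since u | r, u | t. Since u = h, h | t. v = z and v | k, thus z | k. Since h | z, h | k. h | t, so h | t + k.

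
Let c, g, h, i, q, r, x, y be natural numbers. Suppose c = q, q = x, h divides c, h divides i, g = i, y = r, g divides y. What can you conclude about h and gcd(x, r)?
h divides gcd(x, r)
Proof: c = q and q = x, so c = x. h divides c, so h divides x. y = r and g divides y, hence g divides r. g = i, so i divides r. Since h divides i, h divides r. Since h divides x, h divides gcd(x, r).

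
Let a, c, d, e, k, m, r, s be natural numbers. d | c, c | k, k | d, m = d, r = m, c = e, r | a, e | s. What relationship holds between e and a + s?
e | a + s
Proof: c | k and k | d, so c | d. Because d | c, d = c. m = d, so m = c. c = e, so m = e. r = m and r | a, hence m | a. m = e, so e | a. Since e | s, e | a + s.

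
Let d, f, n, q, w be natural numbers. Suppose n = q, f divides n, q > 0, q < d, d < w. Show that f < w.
n = q and f divides n, so f divides q. Since q > 0, f ≤ q. Since q < d, f < d. d < w, so f < w.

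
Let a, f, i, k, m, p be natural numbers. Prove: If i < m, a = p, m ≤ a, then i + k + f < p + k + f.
i < m and m ≤ a, thus i < a. From a = p, i < p. Then i + k < p + k. Then i + k + f < p + k + f.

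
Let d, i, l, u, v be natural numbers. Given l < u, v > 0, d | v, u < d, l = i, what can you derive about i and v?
i < v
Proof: Because l < u and u < d, l < d. d | v and v > 0, thus d ≤ v. Because l < d, l < v. Because l = i, i < v.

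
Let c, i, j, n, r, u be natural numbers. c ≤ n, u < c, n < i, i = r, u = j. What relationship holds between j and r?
j < r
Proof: u < c and c ≤ n, therefore u < n. u = j, so j < n. Since n < i, j < i. Since i = r, j < r.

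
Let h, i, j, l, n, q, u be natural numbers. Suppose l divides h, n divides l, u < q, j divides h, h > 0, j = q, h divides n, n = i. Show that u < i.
From n divides l and l divides h, n divides h. h divides n, so h = n. Since n = i, h = i. j = q and j divides h, so q divides h. Since h > 0, q ≤ h. From h = i, q ≤ i. u < q, so u < i.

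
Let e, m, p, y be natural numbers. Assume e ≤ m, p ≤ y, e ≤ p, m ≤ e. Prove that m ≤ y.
e ≤ m and m ≤ e, thus e = m. e ≤ p and p ≤ y, hence e ≤ y. e = m, so m ≤ y.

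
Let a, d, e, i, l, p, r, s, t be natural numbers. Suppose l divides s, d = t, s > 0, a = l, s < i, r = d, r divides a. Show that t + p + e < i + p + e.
a = l and r divides a, therefore r divides l. l divides s, so r divides s. Since r = d, d divides s. s > 0, so d ≤ s. s < i, so d < i. Since d = t, t < i. Then t + p < i + p. Then t + p + e < i + p + e.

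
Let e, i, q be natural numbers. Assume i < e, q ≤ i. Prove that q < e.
q ≤ i and i < e. By transitivity, q < e.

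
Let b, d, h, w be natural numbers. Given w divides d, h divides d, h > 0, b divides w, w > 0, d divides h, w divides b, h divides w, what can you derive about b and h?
b = h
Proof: b divides w and w divides b, therefore b = w. d divides h and h divides d, hence d = h. Because w divides d, w divides h. Since h > 0, w ≤ h. Since h divides w and w > 0, h ≤ w. Because w ≤ h, w = h. Since b = w, b = h.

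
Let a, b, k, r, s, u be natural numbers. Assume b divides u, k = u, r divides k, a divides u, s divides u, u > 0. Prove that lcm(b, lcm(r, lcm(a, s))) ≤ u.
k = u and r divides k, hence r divides u. Because a divides u and s divides u, lcm(a, s) divides u. r divides u, so lcm(r, lcm(a, s)) divides u. Since b divides u, lcm(b, lcm(r, lcm(a, s))) divides u. Since u > 0, lcm(b, lcm(r, lcm(a, s))) ≤ u.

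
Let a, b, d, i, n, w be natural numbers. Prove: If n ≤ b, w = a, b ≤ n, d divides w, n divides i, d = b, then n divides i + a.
Because b ≤ n and n ≤ b, b = n. d = b and d divides w, therefore b divides w. Since w = a, b divides a. b = n, so n divides a. Since n divides i, n divides i + a.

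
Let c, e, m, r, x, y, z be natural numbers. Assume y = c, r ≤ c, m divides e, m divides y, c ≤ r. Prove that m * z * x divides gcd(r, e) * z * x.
From c ≤ r and r ≤ c, c = r. Since y = c, y = r. m divides y, so m divides r. Since m divides e, m divides gcd(r, e). Then m * z divides gcd(r, e) * z. Then m * z * x divides gcd(r, e) * z * x.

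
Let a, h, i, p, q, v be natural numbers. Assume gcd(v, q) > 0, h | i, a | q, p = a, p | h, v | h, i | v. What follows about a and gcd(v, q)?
a ≤ gcd(v, q)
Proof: Since h | i and i | v, h | v. Since v | h, h = v. From p = a and p | h, a | h. Because h = v, a | v. Since a | q, a | gcd(v, q). gcd(v, q) > 0, so a ≤ gcd(v, q).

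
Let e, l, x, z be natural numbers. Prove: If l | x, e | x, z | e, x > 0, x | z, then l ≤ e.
Because x | z and z | e, x | e. Since e | x, x = e. l | x and x > 0, hence l ≤ x. Since x = e, l ≤ e.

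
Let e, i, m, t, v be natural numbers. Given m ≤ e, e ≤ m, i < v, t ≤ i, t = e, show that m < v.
Because e ≤ m and m ≤ e, e = m. t ≤ i and i < v, therefore t < v. t = e, so e < v. From e = m, m < v.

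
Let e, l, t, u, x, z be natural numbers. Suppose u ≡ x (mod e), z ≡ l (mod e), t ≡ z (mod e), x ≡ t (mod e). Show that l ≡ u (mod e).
Since u ≡ x (mod e) and x ≡ t (mod e), u ≡ t (mod e). Since t ≡ z (mod e), u ≡ z (mod e). From z ≡ l (mod e), u ≡ l (mod e). Then l ≡ u (mod e).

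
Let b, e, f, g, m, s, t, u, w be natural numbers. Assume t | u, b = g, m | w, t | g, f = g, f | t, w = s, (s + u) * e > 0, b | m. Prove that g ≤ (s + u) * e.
w = s and m | w, hence m | s. b | m, so b | s. Since b = g, g | s. Since f = g and f | t, g | t. Since t | g, t = g. t | u, so g | u. Since g | s, g | s + u. Then g | (s + u) * e. Since (s + u) * e > 0, g ≤ (s + u) * e.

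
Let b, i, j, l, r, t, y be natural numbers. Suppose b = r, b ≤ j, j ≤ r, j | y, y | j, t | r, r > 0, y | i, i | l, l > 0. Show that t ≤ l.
b = r and b ≤ j, therefore r ≤ j. Since j ≤ r, r = j. Because j | y and y | j, j = y. Because r = j, r = y. t | r and r > 0, therefore t ≤ r. Since r = y, t ≤ y. y | i and i | l, hence y | l. l > 0, so y ≤ l. Because t ≤ y, t ≤ l.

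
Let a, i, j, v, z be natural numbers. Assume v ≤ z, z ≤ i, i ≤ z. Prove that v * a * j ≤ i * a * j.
Because z ≤ i and i ≤ z, z = i. v ≤ z, so v ≤ i. By multiplying by a non-negative, v * a ≤ i * a. By multiplying by a non-negative, v * a * j ≤ i * a * j.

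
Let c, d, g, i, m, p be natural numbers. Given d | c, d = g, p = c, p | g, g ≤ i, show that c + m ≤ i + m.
Because d = g and d | c, g | c. Since p = c and p | g, c | g. g | c, so g = c. Since g ≤ i, c ≤ i. Then c + m ≤ i + m.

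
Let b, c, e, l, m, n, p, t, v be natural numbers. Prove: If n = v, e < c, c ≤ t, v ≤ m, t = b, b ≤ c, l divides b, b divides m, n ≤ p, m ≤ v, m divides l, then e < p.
Since m divides l and l divides b, m divides b. b divides m, so m = b. t = b and c ≤ t, therefore c ≤ b. b ≤ c, so b = c. m = b, so m = c. v ≤ m and m ≤ v, therefore v = m. n = v, so n = m. Since n ≤ p, m ≤ p. Because m = c, c ≤ p. Since e < c, e < p.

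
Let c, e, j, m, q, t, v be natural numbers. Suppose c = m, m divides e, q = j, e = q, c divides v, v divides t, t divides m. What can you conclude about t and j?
t divides j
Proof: Because c divides v and v divides t, c divides t. Since c = m, m divides t. Since t divides m, m = t. e = q and m divides e, therefore m divides q. Since q = j, m divides j. m = t, so t divides j.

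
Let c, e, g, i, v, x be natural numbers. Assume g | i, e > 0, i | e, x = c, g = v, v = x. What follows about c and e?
c ≤ e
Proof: v = x and x = c, thus v = c. Because g = v and g | i, v | i. Since i | e, v | e. Since e > 0, v ≤ e. v = c, so c ≤ e.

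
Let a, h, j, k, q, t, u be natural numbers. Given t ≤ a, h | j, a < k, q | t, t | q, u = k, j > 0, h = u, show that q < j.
Because t | q and q | t, t = q. t ≤ a and a < k, therefore t < k. Since t = q, q < k. h = u and h | j, so u | j. From j > 0, u ≤ j. u = k, so k ≤ j. Since q < k, q < j.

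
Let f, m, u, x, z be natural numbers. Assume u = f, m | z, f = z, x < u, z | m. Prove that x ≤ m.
Because u = f and f = z, u = z. From z | m and m | z, z = m. u = z, so u = m. Since x < u, x < m. Then x ≤ m.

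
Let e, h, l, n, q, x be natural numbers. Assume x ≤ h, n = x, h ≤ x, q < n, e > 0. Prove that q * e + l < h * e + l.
x ≤ h and h ≤ x, hence x = h. Since n = x, n = h. Since q < n, q < h. e > 0, so q * e < h * e. Then q * e + l < h * e + l.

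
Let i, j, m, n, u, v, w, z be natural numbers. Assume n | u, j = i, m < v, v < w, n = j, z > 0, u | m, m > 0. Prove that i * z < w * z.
n = j and j = i, so n = i. n | u and u | m, so n | m. n = i, so i | m. m > 0, so i ≤ m. Because m < v and v < w, m < w. i ≤ m, so i < w. z > 0, so i * z < w * z.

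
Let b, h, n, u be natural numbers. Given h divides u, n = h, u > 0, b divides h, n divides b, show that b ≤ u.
n = h and n divides b, therefore h divides b. Since b divides h, h = b. Because h divides u and u > 0, h ≤ u. Since h = b, b ≤ u.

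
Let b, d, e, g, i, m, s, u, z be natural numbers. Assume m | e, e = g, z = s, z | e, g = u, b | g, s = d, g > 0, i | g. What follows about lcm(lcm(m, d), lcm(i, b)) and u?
lcm(lcm(m, d), lcm(i, b)) ≤ u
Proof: From z = s and s = d, z = d. Since z | e, d | e. m | e, so lcm(m, d) | e. Since e = g, lcm(m, d) | g. From i | g and b | g, lcm(i, b) | g. lcm(m, d) | g, so lcm(lcm(m, d), lcm(i, b)) | g. Since g > 0, lcm(lcm(m, d), lcm(i, b)) ≤ g. g = u, so lcm(lcm(m, d), lcm(i, b)) ≤ u.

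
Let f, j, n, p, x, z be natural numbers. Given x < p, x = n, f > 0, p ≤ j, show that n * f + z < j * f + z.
From x < p and p ≤ j, x < j. x = n, so n < j. Because f > 0, by multiplying by a positive, n * f < j * f. Then n * f + z < j * f + z.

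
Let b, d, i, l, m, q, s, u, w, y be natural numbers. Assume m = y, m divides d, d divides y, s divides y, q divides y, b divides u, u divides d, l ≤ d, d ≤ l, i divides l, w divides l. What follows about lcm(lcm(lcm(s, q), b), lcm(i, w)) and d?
lcm(lcm(lcm(s, q), b), lcm(i, w)) divides d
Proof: m = y and m divides d, so y divides d. d divides y, so y = d. Since s divides y and q divides y, lcm(s, q) divides y. y = d, so lcm(s, q) divides d. b divides u and u divides d, hence b divides d. Since lcm(s, q) divides d, lcm(lcm(s, q), b) divides d. Since l ≤ d and d ≤ l, l = d. i divides l and w divides l, thus lcm(i, w) divides l. l = d, so lcm(i, w) divides d. lcm(lcm(s, q), b) divides d, so lcm(lcm(lcm(s, q), b), lcm(i, w)) divides d.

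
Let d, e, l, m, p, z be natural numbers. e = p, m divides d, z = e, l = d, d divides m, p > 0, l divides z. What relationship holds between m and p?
m ≤ p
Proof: Since d divides m and m divides d, d = m. From z = e and l divides z, l divides e. Because l = d, d divides e. e = p, so d divides p. From p > 0, d ≤ p. Since d = m, m ≤ p.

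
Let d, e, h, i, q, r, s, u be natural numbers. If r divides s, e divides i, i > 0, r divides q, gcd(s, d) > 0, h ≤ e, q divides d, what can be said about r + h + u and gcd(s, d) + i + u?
r + h + u ≤ gcd(s, d) + i + u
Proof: r divides q and q divides d, thus r divides d. r divides s, so r divides gcd(s, d). Because gcd(s, d) > 0, r ≤ gcd(s, d). e divides i and i > 0, hence e ≤ i. Since h ≤ e, h ≤ i. Then h + u ≤ i + u. Since r ≤ gcd(s, d), r + h + u ≤ gcd(s, d) + i + u.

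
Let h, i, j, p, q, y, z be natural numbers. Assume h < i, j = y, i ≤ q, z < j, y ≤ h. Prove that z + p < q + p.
j = y and z < j, therefore z < y. y ≤ h and h < i, therefore y < i. z < y, so z < i. Since i ≤ q, z < q. Then z + p < q + p.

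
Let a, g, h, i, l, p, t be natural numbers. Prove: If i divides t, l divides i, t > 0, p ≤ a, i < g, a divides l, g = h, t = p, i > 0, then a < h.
i divides t and t > 0, therefore i ≤ t. Since t = p, i ≤ p. p ≤ a, so i ≤ a. a divides l and l divides i, thus a divides i. i > 0, so a ≤ i. Since i ≤ a, i = a. g = h and i < g, thus i < h. i = a, so a < h.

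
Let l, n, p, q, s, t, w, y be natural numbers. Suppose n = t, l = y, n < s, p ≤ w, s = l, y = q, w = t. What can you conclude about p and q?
p < q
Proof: w = t and p ≤ w, therefore p ≤ t. Because l = y and y = q, l = q. s = l and n < s, thus n < l. n = t, so t < l. l = q, so t < q. p ≤ t, so p < q.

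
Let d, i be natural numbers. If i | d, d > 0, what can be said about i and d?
i ≤ d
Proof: Since i | d and d > 0, by divisors are at most what they divide, i ≤ d.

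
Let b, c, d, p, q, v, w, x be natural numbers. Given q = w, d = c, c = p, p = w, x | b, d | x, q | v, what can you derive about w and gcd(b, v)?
w | gcd(b, v)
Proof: d = c and c = p, hence d = p. Since p = w, d = w. d | x and x | b, hence d | b. Because d = w, w | b. q = w and q | v, hence w | v. From w | b, w | gcd(b, v).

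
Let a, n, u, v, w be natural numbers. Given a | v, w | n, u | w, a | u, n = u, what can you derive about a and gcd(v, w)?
a | gcd(v, w)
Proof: From n = u and w | n, w | u. Since u | w, u = w. a | u, so a | w. a | v, so a | gcd(v, w).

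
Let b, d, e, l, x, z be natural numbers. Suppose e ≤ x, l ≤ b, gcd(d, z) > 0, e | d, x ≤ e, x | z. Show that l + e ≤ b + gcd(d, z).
x ≤ e and e ≤ x, so x = e. x | z, so e | z. Since e | d, e | gcd(d, z). Since gcd(d, z) > 0, e ≤ gcd(d, z). Since l ≤ b, l + e ≤ b + gcd(d, z).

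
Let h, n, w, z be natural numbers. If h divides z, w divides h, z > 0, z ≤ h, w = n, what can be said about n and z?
n divides z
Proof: Because h divides z and z > 0, h ≤ z. z ≤ h, so h = z. w divides h, so w divides z. w = n, so n divides z.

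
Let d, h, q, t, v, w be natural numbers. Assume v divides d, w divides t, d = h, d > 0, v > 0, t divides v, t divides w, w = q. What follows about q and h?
q ≤ h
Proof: t divides w and w divides t, so t = w. Since t divides v and v > 0, t ≤ v. v divides d and d > 0, so v ≤ d. Since t ≤ v, t ≤ d. From t = w, w ≤ d. w = q, so q ≤ d. Since d = h, q ≤ h.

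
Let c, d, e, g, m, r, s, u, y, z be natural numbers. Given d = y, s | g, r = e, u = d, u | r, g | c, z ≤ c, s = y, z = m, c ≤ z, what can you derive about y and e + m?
y | e + m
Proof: From u = d and u | r, d | r. d = y, so y | r. Since r = e, y | e. Since s = y and s | g, y | g. c ≤ z and z ≤ c, therefore c = z. From z = m, c = m. g | c, so g | m. Since y | g, y | m. Since y | e, y | e + m.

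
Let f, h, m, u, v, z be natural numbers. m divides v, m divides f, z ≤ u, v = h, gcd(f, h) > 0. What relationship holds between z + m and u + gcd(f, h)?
z + m ≤ u + gcd(f, h)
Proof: v = h and m divides v, thus m divides h. Since m divides f, m divides gcd(f, h). gcd(f, h) > 0, so m ≤ gcd(f, h). Since z ≤ u, z + m ≤ u + gcd(f, h).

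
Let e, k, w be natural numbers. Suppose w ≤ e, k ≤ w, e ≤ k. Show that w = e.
Since e ≤ k and k ≤ w, e ≤ w. w ≤ e, so e = w. Then w = e.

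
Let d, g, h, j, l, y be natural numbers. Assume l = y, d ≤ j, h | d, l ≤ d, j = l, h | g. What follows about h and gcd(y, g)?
h | gcd(y, g)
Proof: j = l and d ≤ j, hence d ≤ l. Because l ≤ d, d = l. Since l = y, d = y. Since h | d, h | y. h | g, so h | gcd(y, g).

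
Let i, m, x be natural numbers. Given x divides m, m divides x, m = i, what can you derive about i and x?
i = x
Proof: x divides m and m divides x, therefore x = m. Since m = i, x = i. Then i = x.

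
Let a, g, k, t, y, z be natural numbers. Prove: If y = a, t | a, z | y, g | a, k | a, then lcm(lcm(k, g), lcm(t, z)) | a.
k | a and g | a, so lcm(k, g) | a. y = a and z | y, thus z | a. t | a, so lcm(t, z) | a. From lcm(k, g) | a, lcm(lcm(k, g), lcm(t, z)) | a.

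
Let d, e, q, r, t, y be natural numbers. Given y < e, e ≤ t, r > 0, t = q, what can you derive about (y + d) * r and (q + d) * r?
(y + d) * r < (q + d) * r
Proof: Since y < e and e ≤ t, y < t. Since t = q, y < q. Then y + d < q + d. r > 0, so (y + d) * r < (q + d) * r.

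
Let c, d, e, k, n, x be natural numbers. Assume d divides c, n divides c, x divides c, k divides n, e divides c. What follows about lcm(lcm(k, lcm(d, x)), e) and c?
lcm(lcm(k, lcm(d, x)), e) divides c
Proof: k divides n and n divides c, therefore k divides c. Because d divides c and x divides c, lcm(d, x) divides c. k divides c, so lcm(k, lcm(d, x)) divides c. Since e divides c, lcm(lcm(k, lcm(d, x)), e) divides c.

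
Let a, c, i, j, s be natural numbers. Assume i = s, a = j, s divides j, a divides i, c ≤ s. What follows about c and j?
c ≤ j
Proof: i = s and a divides i, thus a divides s. a = j, so j divides s. Since s divides j, s = j. From c ≤ s, c ≤ j.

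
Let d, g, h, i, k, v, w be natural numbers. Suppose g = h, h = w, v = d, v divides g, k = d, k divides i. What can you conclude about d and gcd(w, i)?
d divides gcd(w, i)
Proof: g = h and h = w, so g = w. From v = d and v divides g, d divides g. g = w, so d divides w. Because k = d and k divides i, d divides i. Since d divides w, d divides gcd(w, i).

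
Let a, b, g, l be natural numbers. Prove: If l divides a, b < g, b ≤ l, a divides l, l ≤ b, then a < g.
b ≤ l and l ≤ b, thus b = l. Since l divides a and a divides l, l = a. From b = l, b = a. b < g, so a < g.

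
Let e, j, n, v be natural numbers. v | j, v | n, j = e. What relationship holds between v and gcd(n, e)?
v | gcd(n, e)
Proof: Because j = e and v | j, v | e. v | n, so v | gcd(n, e).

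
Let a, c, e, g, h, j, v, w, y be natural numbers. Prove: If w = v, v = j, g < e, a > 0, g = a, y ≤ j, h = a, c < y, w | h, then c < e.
c < y and y ≤ j, hence c < j. w = v and v = j, therefore w = j. h = a and w | h, therefore w | a. Since w = j, j | a. Since a > 0, j ≤ a. g = a and g < e, thus a < e. From j ≤ a, j < e. Since c < j, c < e.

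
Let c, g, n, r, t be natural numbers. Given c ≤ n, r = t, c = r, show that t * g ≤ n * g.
From c = r and r = t, c = t. From c ≤ n, t ≤ n. By multiplying by a non-negative, t * g ≤ n * g.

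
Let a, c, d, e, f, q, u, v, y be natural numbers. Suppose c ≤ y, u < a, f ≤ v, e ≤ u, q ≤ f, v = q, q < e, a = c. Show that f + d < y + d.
v = q and f ≤ v, therefore f ≤ q. q ≤ f, so q = f. Because a = c and u < a, u < c. Since e ≤ u, e < c. c ≤ y, so e < y. Because q < e, q < y. q = f, so f < y. Then f + d < y + d.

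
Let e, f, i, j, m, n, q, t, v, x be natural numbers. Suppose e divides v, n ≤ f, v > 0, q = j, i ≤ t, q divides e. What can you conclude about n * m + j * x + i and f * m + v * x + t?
n * m + j * x + i ≤ f * m + v * x + t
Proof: Because n ≤ f, by multiplying by a non-negative, n * m ≤ f * m. q divides e and e divides v, thus q divides v. Because v > 0, q ≤ v. From q = j, j ≤ v. By multiplying by a non-negative, j * x ≤ v * x. i ≤ t, so j * x + i ≤ v * x + t. Since n * m ≤ f * m, n * m + j * x + i ≤ f * m + v * x + t.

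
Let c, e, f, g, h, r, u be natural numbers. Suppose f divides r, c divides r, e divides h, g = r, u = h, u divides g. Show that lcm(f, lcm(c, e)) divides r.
Because u = h and u divides g, h divides g. g = r, so h divides r. e divides h, so e divides r. c divides r, so lcm(c, e) divides r. f divides r, so lcm(f, lcm(c, e)) divides r.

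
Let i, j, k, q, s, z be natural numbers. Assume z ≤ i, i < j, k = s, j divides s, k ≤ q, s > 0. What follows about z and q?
z < q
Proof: z ≤ i and i < j, therefore z < j. Since j divides s and s > 0, j ≤ s. From k = s and k ≤ q, s ≤ q. j ≤ s, so j ≤ q. z < j, so z < q.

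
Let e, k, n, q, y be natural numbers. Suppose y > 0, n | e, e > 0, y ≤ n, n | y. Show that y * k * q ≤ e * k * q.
n | y and y > 0, thus n ≤ y. Since y ≤ n, n = y. Because n | e, y | e. Since e > 0, y ≤ e. Then y * k ≤ e * k. Then y * k * q ≤ e * k * q.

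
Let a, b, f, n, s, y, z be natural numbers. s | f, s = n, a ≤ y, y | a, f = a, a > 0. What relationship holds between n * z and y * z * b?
n * z | y * z * b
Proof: Since y | a and a > 0, y ≤ a. Since a ≤ y, a = y. Since f = a and s | f, s | a. a = y, so s | y. Since s = n, n | y. Then n * z | y * z. Then n * z | y * z * b.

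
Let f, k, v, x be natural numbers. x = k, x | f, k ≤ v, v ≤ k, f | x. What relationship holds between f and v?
f = v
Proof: f | x and x | f, hence f = x. Since x = k, f = k. k ≤ v and v ≤ k, therefore k = v. f = k, so f = v.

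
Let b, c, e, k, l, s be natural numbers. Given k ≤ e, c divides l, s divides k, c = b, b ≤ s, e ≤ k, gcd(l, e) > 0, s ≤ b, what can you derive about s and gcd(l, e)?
s ≤ gcd(l, e)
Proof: b ≤ s and s ≤ b, therefore b = s. c = b, so c = s. c divides l, so s divides l. From k ≤ e and e ≤ k, k = e. Since s divides k, s divides e. Since s divides l, s divides gcd(l, e). gcd(l, e) > 0, so s ≤ gcd(l, e).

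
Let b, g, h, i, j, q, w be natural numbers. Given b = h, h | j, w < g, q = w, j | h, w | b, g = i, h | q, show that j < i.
b = h and w | b, thus w | h. Since q = w and h | q, h | w. w | h, so w = h. From h | j and j | h, h = j. Since w = h, w = j. Since g = i and w < g, w < i. Since w = j, j < i.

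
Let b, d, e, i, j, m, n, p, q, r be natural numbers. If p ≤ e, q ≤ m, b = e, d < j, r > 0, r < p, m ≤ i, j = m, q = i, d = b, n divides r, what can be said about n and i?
n < i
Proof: q = i and q ≤ m, thus i ≤ m. Since m ≤ i, m = i. j = m, so j = i. n divides r and r > 0, so n ≤ r. Since r < p, n < p. Since p ≤ e, n < e. d = b and d < j, hence b < j. Since b = e, e < j. Since n < e, n < j. j = i, so n < i.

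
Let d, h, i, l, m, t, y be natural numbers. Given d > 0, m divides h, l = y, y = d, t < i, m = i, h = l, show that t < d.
From l = y and y = d, l = d. h = l, so h = d. m = i and m divides h, hence i divides h. Since h = d, i divides d. d > 0, so i ≤ d. Since t < i, t < d.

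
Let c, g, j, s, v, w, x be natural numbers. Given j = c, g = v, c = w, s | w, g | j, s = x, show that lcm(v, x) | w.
j = c and g | j, hence g | c. From c = w, g | w. Since g = v, v | w. s = x and s | w, therefore x | w. Since v | w, lcm(v, x) | w.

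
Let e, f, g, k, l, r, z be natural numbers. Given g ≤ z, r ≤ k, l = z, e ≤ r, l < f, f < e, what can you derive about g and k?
g < k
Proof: l = z and l < f, thus z < f. Since f < e and e ≤ r, f < r. z < f, so z < r. Since r ≤ k, z < k. g ≤ z, so g < k.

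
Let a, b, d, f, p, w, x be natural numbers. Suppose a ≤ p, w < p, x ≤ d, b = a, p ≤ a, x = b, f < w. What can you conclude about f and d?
f < d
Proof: f < w and w < p, hence f < p. a ≤ p and p ≤ a, thus a = p. Because x = b and b = a, x = a. Since x ≤ d, a ≤ d. Since a = p, p ≤ d. f < p, so f < d.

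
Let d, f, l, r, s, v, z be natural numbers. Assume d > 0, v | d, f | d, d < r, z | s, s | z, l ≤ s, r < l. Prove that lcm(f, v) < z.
Because f | d and v | d, lcm(f, v) | d. d > 0, so lcm(f, v) ≤ d. Because d < r and r < l, d < l. s | z and z | s, therefore s = z. l ≤ s, so l ≤ z. d < l, so d < z. Since lcm(f, v) ≤ d, lcm(f, v) < z.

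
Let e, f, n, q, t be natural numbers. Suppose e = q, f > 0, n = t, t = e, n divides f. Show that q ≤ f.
t = e and e = q, thus t = q. Because n = t and n divides f, t divides f. Since f > 0, t ≤ f. t = q, so q ≤ f.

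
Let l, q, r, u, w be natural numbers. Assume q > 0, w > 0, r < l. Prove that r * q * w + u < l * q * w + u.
Because r < l and q > 0, by multiplying by a positive, r * q < l * q. Since w > 0, by multiplying by a positive, r * q * w < l * q * w. Then r * q * w + u < l * q * w + u.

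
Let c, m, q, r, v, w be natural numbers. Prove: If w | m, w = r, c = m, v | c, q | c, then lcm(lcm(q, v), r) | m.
q | c and v | c, therefore lcm(q, v) | c. Since c = m, lcm(q, v) | m. w = r and w | m, so r | m. Since lcm(q, v) | m, lcm(lcm(q, v), r) | m.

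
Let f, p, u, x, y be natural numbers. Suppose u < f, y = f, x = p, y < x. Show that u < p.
Because x = p and y < x, y < p. Because y = f, f < p. Since u < f, u < p.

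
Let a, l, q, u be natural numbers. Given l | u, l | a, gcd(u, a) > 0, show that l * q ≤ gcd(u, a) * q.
l | u and l | a, hence l | gcd(u, a). Because gcd(u, a) > 0, l ≤ gcd(u, a). Then l * q ≤ gcd(u, a) * q.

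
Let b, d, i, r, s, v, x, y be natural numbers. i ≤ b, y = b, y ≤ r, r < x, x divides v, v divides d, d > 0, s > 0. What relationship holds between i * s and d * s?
i * s < d * s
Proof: Because y = b and y ≤ r, b ≤ r. Since i ≤ b, i ≤ r. r < x, so i < x. From x divides v and v divides d, x divides d. Since d > 0, x ≤ d. Since i < x, i < d. Because s > 0, by multiplying by a positive, i * s < d * s.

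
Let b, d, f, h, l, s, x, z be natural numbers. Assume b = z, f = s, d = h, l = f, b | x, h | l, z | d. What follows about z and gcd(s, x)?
z | gcd(s, x)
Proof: l = f and f = s, thus l = s. d = h and z | d, hence z | h. h | l, so z | l. l = s, so z | s. From b = z and b | x, z | x. Since z | s, z | gcd(s, x).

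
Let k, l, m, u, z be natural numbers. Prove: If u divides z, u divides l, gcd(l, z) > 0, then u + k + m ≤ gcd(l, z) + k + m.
u divides l and u divides z, hence u divides gcd(l, z). Since gcd(l, z) > 0, u ≤ gcd(l, z). Then u + k ≤ gcd(l, z) + k. Then u + k + m ≤ gcd(l, z) + k + m.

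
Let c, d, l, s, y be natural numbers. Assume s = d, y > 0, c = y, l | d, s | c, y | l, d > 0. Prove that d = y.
Since y | l and l | d, y | d. Since d > 0, y ≤ d. Since s = d and s | c, d | c. Since c = y, d | y. y > 0, so d ≤ y. From y ≤ d, y = d. Then d = y.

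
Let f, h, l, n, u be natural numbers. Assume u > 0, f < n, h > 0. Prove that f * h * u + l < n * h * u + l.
f < n and h > 0. By multiplying by a positive, f * h < n * h. Using u > 0 and multiplying by a positive, f * h * u < n * h * u. Then f * h * u + l < n * h * u + l.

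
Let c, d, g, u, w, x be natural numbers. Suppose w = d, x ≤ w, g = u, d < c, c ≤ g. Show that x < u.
w = d and x ≤ w, thus x ≤ d. From d < c and c ≤ g, d < g. Since g = u, d < u. x ≤ d, so x < u.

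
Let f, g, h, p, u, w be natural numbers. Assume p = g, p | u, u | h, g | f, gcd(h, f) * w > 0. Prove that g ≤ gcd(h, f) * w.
Since p | u and u | h, p | h. Since p = g, g | h. Since g | f, g | gcd(h, f). Then g | gcd(h, f) * w. gcd(h, f) * w > 0, so g ≤ gcd(h, f) * w.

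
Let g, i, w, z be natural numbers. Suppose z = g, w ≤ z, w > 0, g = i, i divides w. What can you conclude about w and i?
w = i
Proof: Because z = g and g = i, z = i. w ≤ z, so w ≤ i. i divides w and w > 0, thus i ≤ w. w ≤ i, so w = i.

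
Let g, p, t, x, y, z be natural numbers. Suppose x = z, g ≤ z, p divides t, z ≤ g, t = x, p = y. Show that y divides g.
t = x and x = z, thus t = z. z ≤ g and g ≤ z, so z = g. t = z, so t = g. From p = y and p divides t, y divides t. t = g, so y divides g.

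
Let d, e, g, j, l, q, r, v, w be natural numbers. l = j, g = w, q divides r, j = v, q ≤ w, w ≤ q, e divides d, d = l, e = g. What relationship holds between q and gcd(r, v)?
q divides gcd(r, v)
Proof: From d = l and l = j, d = j. j = v, so d = v. w ≤ q and q ≤ w, thus w = q. g = w, so g = q. Since e = g and e divides d, g divides d. Because g = q, q divides d. Since d = v, q divides v. q divides r, so q divides gcd(r, v).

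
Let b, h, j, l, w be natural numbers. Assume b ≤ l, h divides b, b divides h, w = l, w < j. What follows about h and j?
h < j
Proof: b divides h and h divides b, thus b = h. b ≤ l, so h ≤ l. w = l and w < j, therefore l < j. h ≤ l, so h < j.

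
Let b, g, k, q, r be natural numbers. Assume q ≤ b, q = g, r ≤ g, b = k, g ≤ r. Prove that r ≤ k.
g ≤ r and r ≤ g, so g = r. q = g, so q = r. b = k and q ≤ b, therefore q ≤ k. q = r, so r ≤ k.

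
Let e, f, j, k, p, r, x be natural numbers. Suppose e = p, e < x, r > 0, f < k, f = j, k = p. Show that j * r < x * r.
k = p and f < k, thus f < p. Since f = j, j < p. e = p and e < x, hence p < x. j < p, so j < x. From r > 0, j * r < x * r.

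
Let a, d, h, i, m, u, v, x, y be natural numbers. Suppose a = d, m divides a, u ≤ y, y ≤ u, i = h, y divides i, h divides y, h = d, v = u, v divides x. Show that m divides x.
Because a = d and m divides a, m divides d. u ≤ y and y ≤ u, hence u = y. i = h and y divides i, hence y divides h. Since h divides y, y = h. From u = y, u = h. Because h = d, u = d. v = u and v divides x, thus u divides x. Since u = d, d divides x. m divides d, so m divides x.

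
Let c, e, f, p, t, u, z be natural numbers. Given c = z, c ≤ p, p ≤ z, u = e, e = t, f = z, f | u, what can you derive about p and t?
p | t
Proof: c = z and c ≤ p, therefore z ≤ p. Since p ≤ z, z = p. Because u = e and e = t, u = t. f = z and f | u, therefore z | u. u = t, so z | t. Since z = p, p | t.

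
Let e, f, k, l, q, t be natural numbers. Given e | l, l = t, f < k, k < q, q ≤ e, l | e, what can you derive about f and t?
f < t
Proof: Because e | l and l | e, e = l. l = t, so e = t. Because f < k and k < q, f < q. q ≤ e, so f < e. e = t, so f < t.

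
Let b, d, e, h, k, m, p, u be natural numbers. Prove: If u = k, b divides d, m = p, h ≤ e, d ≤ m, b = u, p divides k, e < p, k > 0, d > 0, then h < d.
p divides k and k > 0, therefore p ≤ k. b = u and u = k, thus b = k. b divides d, so k divides d. Since d > 0, k ≤ d. p ≤ k, so p ≤ d. Because m = p and d ≤ m, d ≤ p. Since p ≤ d, p = d. h ≤ e and e < p, hence h < p. p = d, so h < d.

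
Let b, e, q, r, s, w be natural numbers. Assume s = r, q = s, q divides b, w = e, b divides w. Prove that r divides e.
q = s and q divides b, hence s divides b. s = r, so r divides b. From w = e and b divides w, b divides e. Since r divides b, r divides e.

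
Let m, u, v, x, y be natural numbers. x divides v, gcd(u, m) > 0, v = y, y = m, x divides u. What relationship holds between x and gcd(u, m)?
x ≤ gcd(u, m)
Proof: From v = y and x divides v, x divides y. Since y = m, x divides m. x divides u, so x divides gcd(u, m). Since gcd(u, m) > 0, x ≤ gcd(u, m).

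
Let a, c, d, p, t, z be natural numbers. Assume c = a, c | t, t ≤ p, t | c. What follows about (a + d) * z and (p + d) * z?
(a + d) * z ≤ (p + d) * z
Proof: t | c and c | t, so t = c. c = a, so t = a. t ≤ p, so a ≤ p. Then a + d ≤ p + d. Then (a + d) * z ≤ (p + d) * z.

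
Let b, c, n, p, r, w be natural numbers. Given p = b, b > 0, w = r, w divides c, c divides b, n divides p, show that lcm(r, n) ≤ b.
w divides c and c divides b, so w divides b. Since w = r, r divides b. p = b and n divides p, therefore n divides b. r divides b, so lcm(r, n) divides b. From b > 0, lcm(r, n) ≤ b.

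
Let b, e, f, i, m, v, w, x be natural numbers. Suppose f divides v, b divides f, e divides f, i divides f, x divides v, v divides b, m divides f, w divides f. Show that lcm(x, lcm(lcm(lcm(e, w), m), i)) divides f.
v divides b and b divides f, thus v divides f. Since f divides v, v = f. Since x divides v, x divides f. e divides f and w divides f, therefore lcm(e, w) divides f. From m divides f, lcm(lcm(e, w), m) divides f. Since i divides f, lcm(lcm(lcm(e, w), m), i) divides f. Since x divides f, lcm(x, lcm(lcm(lcm(e, w), m), i)) divides f.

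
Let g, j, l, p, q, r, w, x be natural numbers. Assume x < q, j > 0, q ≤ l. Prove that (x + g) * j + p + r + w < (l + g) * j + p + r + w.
x < q and q ≤ l, so x < l. Then x + g < l + g. Since j > 0, by multiplying by a positive, (x + g) * j < (l + g) * j. Then (x + g) * j + p < (l + g) * j + p. Then (x + g) * j + p + r < (l + g) * j + p + r. Then (x + g) * j + p + r + w < (l + g) * j + p + r + w.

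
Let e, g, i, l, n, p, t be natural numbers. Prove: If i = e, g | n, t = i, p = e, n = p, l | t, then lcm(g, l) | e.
Since n = p and p = e, n = e. g | n, so g | e. Because t = i and i = e, t = e. l | t, so l | e. From g | e, lcm(g, l) | e.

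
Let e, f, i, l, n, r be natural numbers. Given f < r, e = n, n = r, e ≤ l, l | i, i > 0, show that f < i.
e = n and n = r, hence e = r. e ≤ l, so r ≤ l. l | i and i > 0, thus l ≤ i. Since r ≤ l, r ≤ i. Since f < r, f < i.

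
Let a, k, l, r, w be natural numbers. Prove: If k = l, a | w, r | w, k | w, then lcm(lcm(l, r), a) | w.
From k = l and k | w, l | w. Since r | w, lcm(l, r) | w. a | w, so lcm(lcm(l, r), a) | w.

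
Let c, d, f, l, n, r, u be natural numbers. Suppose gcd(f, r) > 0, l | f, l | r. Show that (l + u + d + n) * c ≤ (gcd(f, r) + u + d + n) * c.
Since l | f and l | r, l | gcd(f, r). Since gcd(f, r) > 0, l ≤ gcd(f, r). Then l + u ≤ gcd(f, r) + u. Then l + u + d ≤ gcd(f, r) + u + d. Then l + u + d + n ≤ gcd(f, r) + u + d + n. Then (l + u + d + n) * c ≤ (gcd(f, r) + u + d + n) * c.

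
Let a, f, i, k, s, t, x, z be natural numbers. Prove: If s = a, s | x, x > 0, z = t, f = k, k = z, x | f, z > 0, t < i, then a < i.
s = a and s | x, hence a | x. x > 0, so a ≤ x. f = k and k = z, so f = z. From x | f, x | z. Since z > 0, x ≤ z. Since z = t, x ≤ t. Since a ≤ x, a ≤ t. Since t < i, a < i.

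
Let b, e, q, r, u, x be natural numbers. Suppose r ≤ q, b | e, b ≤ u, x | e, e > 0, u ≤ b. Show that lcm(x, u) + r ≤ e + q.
b ≤ u and u ≤ b, thus b = u. From b | e, u | e. Since x | e, lcm(x, u) | e. Since e > 0, lcm(x, u) ≤ e. Because r ≤ q, lcm(x, u) + r ≤ e + q.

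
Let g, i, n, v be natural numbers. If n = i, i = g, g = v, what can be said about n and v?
n = v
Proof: n = i and i = g, thus n = g. g = v, so n = v.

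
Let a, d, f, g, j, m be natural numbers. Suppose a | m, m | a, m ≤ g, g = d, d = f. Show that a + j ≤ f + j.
m | a and a | m, hence m = a. g = d and m ≤ g, thus m ≤ d. m = a, so a ≤ d. d = f, so a ≤ f. Then a + j ≤ f + j.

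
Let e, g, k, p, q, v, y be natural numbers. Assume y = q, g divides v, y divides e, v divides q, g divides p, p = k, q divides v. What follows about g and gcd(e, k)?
g divides gcd(e, k)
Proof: v divides q and q divides v, hence v = q. g divides v, so g divides q. y = q and y divides e, so q divides e. Since g divides q, g divides e. From p = k and g divides p, g divides k. g divides e, so g divides gcd(e, k).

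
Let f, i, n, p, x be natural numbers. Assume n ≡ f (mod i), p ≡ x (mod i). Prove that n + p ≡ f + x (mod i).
n ≡ f (mod i) and p ≡ x (mod i). By adding congruences, n + p ≡ f + x (mod i).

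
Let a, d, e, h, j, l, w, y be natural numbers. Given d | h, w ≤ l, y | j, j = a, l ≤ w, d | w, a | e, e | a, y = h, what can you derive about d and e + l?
d | e + l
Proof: From a | e and e | a, a = e. j = a, so j = e. Because y = h and y | j, h | j. Since j = e, h | e. Since d | h, d | e. From w ≤ l and l ≤ w, w = l. Since d | w, d | l. Since d | e, d | e + l.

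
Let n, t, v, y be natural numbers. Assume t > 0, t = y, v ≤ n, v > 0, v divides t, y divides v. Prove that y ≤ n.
From v divides t and t > 0, v ≤ t. Since t = y, v ≤ y. From y divides v and v > 0, y ≤ v. v ≤ y, so v = y. v ≤ n, so y ≤ n.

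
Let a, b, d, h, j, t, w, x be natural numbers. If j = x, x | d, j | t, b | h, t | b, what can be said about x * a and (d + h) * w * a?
x * a | (d + h) * w * a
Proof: j = x and j | t, hence x | t. Since t | b, x | b. b | h, so x | h. Since x | d, x | d + h. Then x | (d + h) * w. Then x * a | (d + h) * w * a.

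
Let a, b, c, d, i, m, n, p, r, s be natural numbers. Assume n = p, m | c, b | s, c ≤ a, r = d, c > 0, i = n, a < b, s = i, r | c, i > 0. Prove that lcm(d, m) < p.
r = d and r | c, therefore d | c. Since m | c, lcm(d, m) | c. c > 0, so lcm(d, m) ≤ c. c ≤ a and a < b, hence c < b. Because i = n and n = p, i = p. s = i and b | s, hence b | i. From i > 0, b ≤ i. i = p, so b ≤ p. Since c < b, c < p. Since lcm(d, m) ≤ c, lcm(d, m) < p.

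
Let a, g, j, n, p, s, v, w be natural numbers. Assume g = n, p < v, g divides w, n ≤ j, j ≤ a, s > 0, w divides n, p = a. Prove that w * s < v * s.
From g = n and g divides w, n divides w. w divides n, so n = w. n ≤ j and j ≤ a, thus n ≤ a. n = w, so w ≤ a. p = a and p < v, so a < v. From w ≤ a, w < v. From s > 0, by multiplying by a positive, w * s < v * s.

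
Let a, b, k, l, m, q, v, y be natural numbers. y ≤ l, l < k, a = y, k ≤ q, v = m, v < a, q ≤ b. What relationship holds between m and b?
m < b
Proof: a = y and v < a, thus v < y. y ≤ l and l < k, so y < k. Since v < y, v < k. Since v = m, m < k. k ≤ q and q ≤ b, so k ≤ b. m < k, so m < b.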